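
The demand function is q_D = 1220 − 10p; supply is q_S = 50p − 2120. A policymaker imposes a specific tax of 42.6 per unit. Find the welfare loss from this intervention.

7561.50

In inverse form: demand p = 122 − 0.1q, supply p = 42.4 + 0.02q.
Competitive equilibrium: 122 − 0.1q = 42.4 + 0.02q → q* = 663.3333, p* = 55.6667.
With the tax, the buyer price exceeds the seller price by 42.6: (122 − 0.1q) − (42.4 + 0.02q) = 42.6 → q' = 308.3333.
Δq = 663.3333 − 308.3333 = 355; the wedge equals the tax, 42.6.
Welfare loss = ½ × 355 × 42.6 = 7561.50.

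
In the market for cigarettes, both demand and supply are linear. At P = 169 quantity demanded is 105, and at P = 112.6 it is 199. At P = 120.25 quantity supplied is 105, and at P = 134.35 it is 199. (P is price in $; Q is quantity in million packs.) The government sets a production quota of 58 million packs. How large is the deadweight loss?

Demand slope = (112.6 − 169)/(199 − 105) = −0.6, so P = 232 − 0.6Q.
Supply slope = (134.35 − 120.25)/(199 − 105) = 0.15, so P = 104.5 + 0.15Q.
Competitive equilibrium: 232 − 0.6Q = 104.5 + 0.15Q → Q* = 170, P* = 130.
At Q = 58: demand price = 232 − 0.6·58 = 197.2; supply price = 104.5 + 0.15·58 = 113.2.
ΔQ = 170 − 58 = 112; wedge = 197.2 − 113.2 = 84.
DWL = ½ × 112 × 84 = $4704 million.

$4704 million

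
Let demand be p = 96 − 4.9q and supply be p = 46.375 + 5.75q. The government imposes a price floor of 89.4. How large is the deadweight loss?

Competitive equilibrium: 96 − 4.9q = 46.375 + 5.75q → q* = 4.6596, p* = 73.1678.
At the floor p = 89.4, quantity demanded = (96 − 89.4)/4.9 = 1.3469.
Sellers' marginal cost at q' = 1.3469: 46.375 + 5.75·1.3469 = 54.1197.
Δq = 4.6596 − 1.3469 = 3.3127; wedge = 89.4 − 54.1197 = 35.2803.
DWL = ½ × 3.3127 × 35.2803 = 58.44.

58.44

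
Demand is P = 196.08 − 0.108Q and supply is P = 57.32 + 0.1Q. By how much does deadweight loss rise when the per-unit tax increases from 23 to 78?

13353.37

Competitive equilibrium: 196.08 − 0.108Q = 57.32 + 0.1Q → Q* = 667.1154, P* = 124.0315.
For a per-unit tax t: ΔQ = t/0.208, so DWL = ½·t·(t/0.208) = t²/0.416.
At t = 23: DWL = 1271.635. At t = 78: DWL = 14625.
Increase = 14625 − 1271.635 = 13353.37.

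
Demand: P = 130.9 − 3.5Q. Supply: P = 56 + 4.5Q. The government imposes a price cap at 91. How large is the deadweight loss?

Competitive equilibrium: 130.9 − 3.5Q = 56 + 4.5Q → Q* = 9.3625, P* = 98.1313.
At the ceiling P = 91, quantity supplied = (91 − 56)/4.5 = 7.7778.
Willingness to pay at Q' = 7.7778: 130.9 − 3.5·7.7778 = 103.6777.
ΔQ = 9.3625 − 7.7778 = 1.5847; wedge = 103.6777 − 91 = 12.6777.
DWL = ½ × 1.5847 × 12.6777 = 10.05.

10.05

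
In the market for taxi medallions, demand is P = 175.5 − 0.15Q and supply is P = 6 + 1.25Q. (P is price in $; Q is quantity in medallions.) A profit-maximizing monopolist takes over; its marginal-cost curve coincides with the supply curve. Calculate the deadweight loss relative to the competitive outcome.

Competitive equilibrium: 175.5 − 0.15Q = 6 + 1.25Q → Q* = 121.07143, P* = 157.33929.
Marginal revenue: MR = 175.5 − 0.3Q. Set MR = MC: 175.5 − 0.3Q = 6 + 1.25Q → Q_m = 109.35484.
Price P_m = 175.5 − 0.15·109.35484 = 159.09677; MC(Q_m) = 6 + 1.25·109.35484 = 142.69355.
Competitive Q* = 121.07143, so ΔQ = 11.71659; wedge = 159.09677 − 142.69355 = 16.40322.
DWL = ½ × 11.71659 × 16.40322 = $96.09.

$96.09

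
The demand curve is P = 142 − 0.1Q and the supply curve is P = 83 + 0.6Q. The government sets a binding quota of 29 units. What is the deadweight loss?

Competitive equilibrium: 142 − 0.1Q = 83 + 0.6Q → Q* = 84.2857, P* = 133.5714.
At Q = 29: demand price = 142 − 0.1·29 = 139.1; supply price = 83 + 0.6·29 = 100.4.
ΔQ = 84.2857 − 29 = 55.2857; wedge = 139.1 − 100.4 = 38.7.
DWL = ½ × 55.2857 × 38.7 = 1069.78.

1069.78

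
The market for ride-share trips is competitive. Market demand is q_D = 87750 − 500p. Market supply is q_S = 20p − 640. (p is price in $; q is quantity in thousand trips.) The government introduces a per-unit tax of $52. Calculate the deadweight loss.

In inverse form: demand p = 175.5 − 0.002q, supply p = 32 + 0.05q.
Competitive equilibrium: 175.5 − 0.002q = 32 + 0.05q → q* = 2759.6154, p* = 169.9808.
With the tax, the buyer price exceeds the seller price by 52: (175.5 − 0.002q) − (32 + 0.05q) = 52 → q' = 1759.6154.
Δq = 2759.6154 − 1759.6154 = 1000; the wedge equals the tax, 52.
Welfare loss = ½ × 1000 × 52 = $26000 thousand.

$26000 thousand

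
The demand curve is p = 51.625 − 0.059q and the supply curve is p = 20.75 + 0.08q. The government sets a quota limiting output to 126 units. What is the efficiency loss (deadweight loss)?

642.15

Competitive equilibrium: 51.625 − 0.059q = 20.75 + 0.08q → q* = 222.1223, p* = 38.5198.
At q = 126: demand price = 51.625 − 0.059·126 = 44.191; supply price = 20.75 + 0.08·126 = 30.83.
Δq = 222.1223 − 126 = 96.1223; wedge = 44.191 − 30.83 = 13.361.
The triangle = ½ × 96.1223 × 13.361 = 642.15.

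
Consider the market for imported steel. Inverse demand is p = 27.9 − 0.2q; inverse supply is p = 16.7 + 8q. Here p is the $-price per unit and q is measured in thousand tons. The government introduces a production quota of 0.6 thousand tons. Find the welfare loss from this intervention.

$2.40 thousand

Competitive equilibrium: 27.9 − 0.2q = 16.7 + 8q → q* = 1.3659, p* = 27.6268.
At q = 0.6: demand price = 27.9 − 0.2·0.6 = 27.78; supply price = 16.7 + 8·0.6 = 21.5.
Δq = 1.3659 − 0.6 = 0.7659; wedge = 27.78 − 21.5 = 6.28.
Deadweight loss = ½ × 0.7659 × 6.28 = $2.40 thousand.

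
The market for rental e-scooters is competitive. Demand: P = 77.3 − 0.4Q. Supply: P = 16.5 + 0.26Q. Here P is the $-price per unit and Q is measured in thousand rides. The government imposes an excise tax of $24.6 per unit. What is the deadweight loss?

Competitive equilibrium: 77.3 − 0.4Q = 16.5 + 0.26Q → Q* = 92.1212, P* = 40.4515.
With the tax, the buyer price exceeds the seller price by 24.6: (77.3 − 0.4Q) − (16.5 + 0.26Q) = 24.6 → Q' = 54.8485.
ΔQ = 92.1212 − 54.8485 = 37.2727; the wedge equals the tax, 24.6.
Deadweight loss = ½ × 37.2727 × 24.6 = $458.45 thousand.

$458.45 thousand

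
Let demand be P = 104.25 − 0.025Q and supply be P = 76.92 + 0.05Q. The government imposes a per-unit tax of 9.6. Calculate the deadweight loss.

Competitive equilibrium: 104.25 − 0.025Q = 76.92 + 0.05Q → Q* = 364.4, P* = 95.14.
With the tax, the buyer price exceeds the seller price by 9.6: (104.25 − 0.025Q) − (76.92 + 0.05Q) = 9.6 → Q' = 236.4.
ΔQ = 364.4 − 236.4 = 128; the wedge equals the tax, 9.6.
DWL = ½ × 128 × 9.6 = 614.40.

614.40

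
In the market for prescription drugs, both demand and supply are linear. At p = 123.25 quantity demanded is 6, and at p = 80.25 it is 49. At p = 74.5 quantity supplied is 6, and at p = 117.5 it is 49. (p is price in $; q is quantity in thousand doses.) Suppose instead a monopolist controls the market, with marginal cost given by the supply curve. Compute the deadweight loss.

Demand slope = (80.25 − 123.25)/(49 − 6) = −1, so p = 129.25 − q.
Supply slope = (117.5 − 74.5)/(49 − 6) = 1, so p = 68.5 + q.
Competitive equilibrium: 129.25 − q = 68.5 + q → q* = 30.375, p* = 98.875.
Marginal revenue: MR = 129.25 − 2q. Set MR = MC: 129.25 − 2q = 68.5 + q → q_m = 20.25.
Price p_m = 129.25 − 1·20.25 = 109; MC(q_m) = 68.5 + 1·20.25 = 88.75.
Competitive q* = 30.375, so Δq = 10.125; wedge = 109 − 88.75 = 20.25.
Welfare loss = ½ × 10.125 × 20.25 = $102.52 thousand.

$102.52 thousand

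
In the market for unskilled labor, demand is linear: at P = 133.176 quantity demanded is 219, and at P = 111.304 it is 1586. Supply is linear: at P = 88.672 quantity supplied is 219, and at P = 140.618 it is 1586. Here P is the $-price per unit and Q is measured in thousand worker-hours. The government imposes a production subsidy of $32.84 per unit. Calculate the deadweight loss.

$9985.79 thousand

Demand slope = (111.304 − 133.176)/(1586 − 219) = −0.016, so P = 136.68 − 0.016Q.
Supply slope = (140.618 − 88.672)/(1586 − 219) = 0.038, so P = 80.35 + 0.038Q.
Competitive equilibrium: 136.68 − 0.016Q = 80.35 + 0.038Q → Q* = 1043.1481, P* = 119.9896.
The subsidy lowers effective supply by 32.84: P = 47.51 + 0.038Q.
New quantity: 136.68 − 0.016Q = 47.51 + 0.038Q → Q' = 1651.2963.
Overproduction ΔQ = 1651.2963 − 1043.1481 = 608.1482; wedge = subsidy = 32.84.
Welfare loss = ½ × 608.1482 × 32.84 = $9985.79 thousand.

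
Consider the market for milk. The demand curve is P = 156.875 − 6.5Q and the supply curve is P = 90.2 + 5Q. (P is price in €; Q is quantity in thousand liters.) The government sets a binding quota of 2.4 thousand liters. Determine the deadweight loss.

€66.39 thousand

Competitive equilibrium: 156.875 − 6.5Q = 90.2 + 5Q → Q* = 5.79783, P* = 119.18913.
At Q = 2.4: demand price = 156.875 − 6.5·2.4 = 141.275; supply price = 90.2 + 5·2.4 = 102.2.
ΔQ = 5.79783 − 2.4 = 3.39783; wedge = 141.275 − 102.2 = 39.075.
DWL = ½ × 3.39783 × 39.075 = €66.39 thousand.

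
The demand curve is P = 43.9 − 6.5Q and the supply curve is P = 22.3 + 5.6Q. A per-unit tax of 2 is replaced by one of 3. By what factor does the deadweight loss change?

2.25

Competitive equilibrium: 43.9 − 6.5Q = 22.3 + 5.6Q → Q* = 1.7851, P* = 32.2967.
For a per-unit tax t: ΔQ = t/12.1, so DWL = ½·t·(t/12.1) = t²/24.2.
At t = 2: DWL = 0.165. At t = 3: DWL = 0.372.
Ratio = (3/2)² = 2.25.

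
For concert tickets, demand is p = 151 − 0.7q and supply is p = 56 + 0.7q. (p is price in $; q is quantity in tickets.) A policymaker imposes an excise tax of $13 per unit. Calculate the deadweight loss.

Competitive equilibrium: 151 − 0.7q = 56 + 0.7q → q* = 67.8571, p* = 103.5.
With the tax, the buyer price exceeds the seller price by 13: (151 − 0.7q) − (56 + 0.7q) = 13 → q' = 58.5714.
Δq = 67.8571 − 58.5714 = 9.2857; the wedge equals the tax, 13.
Welfare loss = ½ × 9.2857 × 13 = $60.36.

$60.36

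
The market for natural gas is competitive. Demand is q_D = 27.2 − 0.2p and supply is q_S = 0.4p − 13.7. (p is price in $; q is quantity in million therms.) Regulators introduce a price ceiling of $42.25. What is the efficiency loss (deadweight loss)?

In inverse form: demand p = 136 − 5q, supply p = 34.25 + 2.5q.
Competitive equilibrium: 136 − 5q = 34.25 + 2.5q → q* = 13.56667, p* = 68.16667.
At the ceiling p = 42.25, quantity supplied = (42.25 − 34.25)/2.5 = 3.2.
Willingness to pay at q' = 3.2: 136 − 5·3.2 = 120.
Δq = 13.56667 − 3.2 = 10.36667; wedge = 120 − 42.25 = 77.75.
Welfare loss = ½ × 10.36667 × 77.75 = $403 million.

$403 million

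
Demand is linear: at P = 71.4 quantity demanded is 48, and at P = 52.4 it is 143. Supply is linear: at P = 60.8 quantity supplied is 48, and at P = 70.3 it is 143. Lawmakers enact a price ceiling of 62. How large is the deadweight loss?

81.67

Demand slope = (52.4 − 71.4)/(143 − 48) = −0.2, so P = 81 − 0.2Q.
Supply slope = (70.3 − 60.8)/(143 − 48) = 0.1, so P = 56 + 0.1Q.
Competitive equilibrium: 81 − 0.2Q = 56 + 0.1Q → Q* = 83.3333, P* = 64.3333.
At the ceiling P = 62, quantity supplied = (62 − 56)/0.1 = 60.
Willingness to pay at Q' = 60: 81 − 0.2·60 = 69.
ΔQ = 83.3333 − 60 = 23.3333; wedge = 69 − 62 = 7.
DWL = ½ × 23.3333 × 7 = 81.67.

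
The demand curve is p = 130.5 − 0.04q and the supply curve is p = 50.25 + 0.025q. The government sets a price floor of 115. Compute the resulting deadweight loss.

Competitive equilibrium: 130.5 − 0.04q = 50.25 + 0.025q → q* = 1234.6154, p* = 81.1154.
At the floor p = 115, quantity demanded = (130.5 − 115)/0.04 = 387.5.
Sellers' marginal cost at q' = 387.5: 50.25 + 0.025·387.5 = 59.9375.
Δq = 1234.6154 − 387.5 = 847.1154; wedge = 115 − 59.9375 = 55.0625.
DWL = ½ × 847.1154 × 55.0625 = 23322.15.

23322.15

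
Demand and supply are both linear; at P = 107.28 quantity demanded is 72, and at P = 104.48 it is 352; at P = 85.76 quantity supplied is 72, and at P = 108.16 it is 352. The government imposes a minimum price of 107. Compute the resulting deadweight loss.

2005.56

Demand slope = (104.48 − 107.28)/(352 − 72) = −0.01, so P = 108 − 0.01Q.
Supply slope = (108.16 − 85.76)/(352 − 72) = 0.08, so P = 80 + 0.08Q.
Competitive equilibrium: 108 − 0.01Q = 80 + 0.08Q → Q* = 311.1111, P* = 104.8889.
At the floor P = 107, quantity demanded = (108 − 107)/0.01 = 100.
Sellers' marginal cost at Q' = 100: 80 + 0.08·100 = 88.
ΔQ = 311.1111 − 100 = 211.1111; wedge = 107 − 88 = 19.
DWL = ½ × 211.1111 × 19 = 2005.56.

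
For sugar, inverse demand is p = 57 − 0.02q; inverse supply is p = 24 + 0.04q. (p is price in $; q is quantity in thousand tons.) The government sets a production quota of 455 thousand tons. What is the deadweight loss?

$270.75 thousand

Competitive equilibrium: 57 − 0.02q = 24 + 0.04q → q* = 550, p* = 46.
At q = 455: demand price = 57 − 0.02·455 = 47.9; supply price = 24 + 0.04·455 = 42.2.
Δq = 550 − 455 = 95; wedge = 47.9 − 42.2 = 5.7.
The triangle = ½ × 95 × 5.7 = $270.75 thousand.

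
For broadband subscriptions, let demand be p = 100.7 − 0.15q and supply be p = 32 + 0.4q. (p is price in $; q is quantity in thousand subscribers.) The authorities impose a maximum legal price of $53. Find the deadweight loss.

Competitive equilibrium: 100.7 − 0.15q = 32 + 0.4q → q* = 124.9091, p* = 81.9636.
At the ceiling p = 53, quantity supplied = (53 − 32)/0.4 = 52.5.
Willingness to pay at q' = 52.5: 100.7 − 0.15·52.5 = 92.825.
Δq = 124.9091 − 52.5 = 72.4091; wedge = 92.825 − 53 = 39.825.
Welfare loss = ½ × 72.4091 × 39.825 = $1441.85 thousand.

$1441.85 thousand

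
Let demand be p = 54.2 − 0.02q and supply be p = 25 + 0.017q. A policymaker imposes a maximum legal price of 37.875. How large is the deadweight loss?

Competitive equilibrium: 54.2 − 0.02q = 25 + 0.017q → q* = 789.1892, p* = 38.4162.
At the ceiling p = 37.875, quantity supplied = (37.875 − 25)/0.017 = 757.3529.
Willingness to pay at q' = 757.3529: 54.2 − 0.02·757.3529 = 39.0529.
Δq = 789.1892 − 757.3529 = 31.8363; wedge = 39.0529 − 37.875 = 1.1779.
DWL = ½ × 31.8363 × 1.1779 = 18.75.

18.75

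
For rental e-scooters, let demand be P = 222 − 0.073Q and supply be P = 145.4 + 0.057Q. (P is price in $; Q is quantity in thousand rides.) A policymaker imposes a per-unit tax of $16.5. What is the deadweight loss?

Competitive equilibrium: 222 − 0.073Q = 145.4 + 0.057Q → Q* = 589.2308, P* = 178.9862.
With the tax, the buyer price exceeds the seller price by 16.5: (222 − 0.073Q) − (145.4 + 0.057Q) = 16.5 → Q' = 462.3077.
ΔQ = 589.2308 − 462.3077 = 126.9231; the wedge equals the tax, 16.5.
DWL = ½ × 126.9231 × 16.5 = $1047.12 thousand.

$1047.12 thousand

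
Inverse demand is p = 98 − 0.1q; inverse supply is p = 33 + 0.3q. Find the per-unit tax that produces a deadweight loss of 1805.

Competitive equilibrium: 98 − 0.1q = 33 + 0.3q → q* = 162.5, p* = 81.75.
A tax t gives Δq = t/0.4 and wedge t, so DWL = t²/0.8.
t²/0.8 = 1805 → t² = 1444 → t = 38.

38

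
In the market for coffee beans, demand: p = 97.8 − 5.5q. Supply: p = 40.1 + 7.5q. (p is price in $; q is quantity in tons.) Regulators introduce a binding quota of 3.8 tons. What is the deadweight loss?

Competitive equilibrium: 97.8 − 5.5q = 40.1 + 7.5q → q* = 4.4385, p* = 73.3885.
At q = 3.8: demand price = 97.8 − 5.5·3.8 = 76.9; supply price = 40.1 + 7.5·3.8 = 68.6.
Δq = 4.4385 − 3.8 = 0.6385; wedge = 76.9 − 68.6 = 8.3.
DWL = ½ × 0.6385 × 8.3 = $2.65.

$2.65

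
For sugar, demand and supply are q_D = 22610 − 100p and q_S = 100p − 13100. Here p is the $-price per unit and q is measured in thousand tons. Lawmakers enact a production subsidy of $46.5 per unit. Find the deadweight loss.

$54056.25 thousand

In inverse form: demand p = 226.1 − 0.01q, supply p = 131 + 0.01q.
Competitive equilibrium: 226.1 − 0.01q = 131 + 0.01q → q* = 4755, p* = 178.55.
The subsidy lowers effective supply by 46.5: p = 84.5 + 0.01q.
New quantity: 226.1 − 0.01q = 84.5 + 0.01q → q' = 7080.
Overproduction Δq = 7080 − 4755 = 2325; wedge = subsidy = 46.5.
Welfare loss = ½ × 2325 × 46.5 = $54056.25 thousand.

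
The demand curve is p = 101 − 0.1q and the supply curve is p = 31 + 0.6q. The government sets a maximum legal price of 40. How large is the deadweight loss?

2528.75

Competitive equilibrium: 101 − 0.1q = 31 + 0.6q → q* = 100, p* = 91.
At the ceiling p = 40, quantity supplied = (40 − 31)/0.6 = 15.
Willingness to pay at q' = 15: 101 − 0.1·15 = 99.5.
Δq = 100 − 15 = 85; wedge = 99.5 − 40 = 59.5.
DWL = ½ × 85 × 59.5 = 2528.75.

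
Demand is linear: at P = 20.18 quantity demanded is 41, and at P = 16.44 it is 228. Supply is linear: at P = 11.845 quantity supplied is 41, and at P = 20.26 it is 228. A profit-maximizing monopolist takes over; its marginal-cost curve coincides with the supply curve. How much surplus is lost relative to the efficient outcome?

51.53

Demand slope = (16.44 − 20.18)/(228 − 41) = −0.02, so P = 21 − 0.02Q.
Supply slope = (20.26 − 11.845)/(228 − 41) = 0.045, so P = 10 + 0.045Q.
Competitive equilibrium: 21 − 0.02Q = 10 + 0.045Q → Q* = 169.2308, P* = 17.6154.
Marginal revenue: MR = 21 − 0.04Q. Set MR = MC: 21 − 0.04Q = 10 + 0.045Q → Q_m = 129.4118.
Price P_m = 21 − 0.02·129.4118 = 18.4118; MC(Q_m) = 10 + 0.045·129.4118 = 15.8235.
Competitive Q* = 169.2308, so ΔQ = 39.819; wedge = 18.4118 − 15.8235 = 2.5883.
DWL = ½ × 39.819 × 2.5883 = 51.53.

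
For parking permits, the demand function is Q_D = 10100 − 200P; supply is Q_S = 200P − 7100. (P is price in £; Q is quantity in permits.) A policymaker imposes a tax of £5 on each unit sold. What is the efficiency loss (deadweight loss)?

£1250

In inverse form: demand P = 50.5 − 0.005Q, supply P = 35.5 + 0.005Q.
Competitive equilibrium: 50.5 − 0.005Q = 35.5 + 0.005Q → Q* = 1500, P* = 43.
With the tax, the buyer price exceeds the seller price by 5: (50.5 − 0.005Q) − (35.5 + 0.005Q) = 5 → Q' = 1000.
ΔQ = 1500 − 1000 = 500; the wedge equals the tax, 5.
Deadweight loss = ½ × 500 × 5 = £1250.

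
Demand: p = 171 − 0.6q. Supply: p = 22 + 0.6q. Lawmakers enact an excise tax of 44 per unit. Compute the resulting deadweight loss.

806.67

Competitive equilibrium: 171 − 0.6q = 22 + 0.6q → q* = 124.1667, p* = 96.5.
With the tax, the buyer price exceeds the seller price by 44: (171 − 0.6q) − (22 + 0.6q) = 44 → q' = 87.5.
Δq = 124.1667 − 87.5 = 36.6667; the wedge equals the tax, 44.
Welfare loss = ½ × 36.6667 × 44 = 806.67.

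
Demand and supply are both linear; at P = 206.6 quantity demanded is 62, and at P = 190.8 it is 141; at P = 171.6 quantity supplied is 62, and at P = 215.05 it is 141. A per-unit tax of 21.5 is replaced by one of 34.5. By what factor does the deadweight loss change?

Demand slope = (190.8 − 206.6)/(141 − 62) = −0.2, so P = 219 − 0.2Q.
Supply slope = (215.05 − 171.6)/(141 − 62) = 0.55, so P = 137.5 + 0.55Q.
Competitive equilibrium: 219 − 0.2Q = 137.5 + 0.55Q → Q* = 108.6667, P* = 197.2667.
For a per-unit tax t: ΔQ = t/0.75, so DWL = ½·t·(t/0.75) = t²/1.5.
At t = 21.5: DWL = 308.167. At t = 34.5: DWL = 793.5.
Ratio = (34.5/21.5)² = 2.575.

2.575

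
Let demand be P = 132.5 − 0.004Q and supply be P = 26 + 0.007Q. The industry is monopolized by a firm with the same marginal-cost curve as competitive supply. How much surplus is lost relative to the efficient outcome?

36661.82

Competitive equilibrium: 132.5 − 0.004Q = 26 + 0.007Q → Q* = 9681.8182, P* = 93.7727.
Marginal revenue: MR = 132.5 − 0.008Q. Set MR = MC: 132.5 − 0.008Q = 26 + 0.007Q → Q_m = 7100.
Price P_m = 132.5 − 0.004·7100 = 104.1; MC(Q_m) = 26 + 0.007·7100 = 75.7.
Competitive Q* = 9681.8182, so ΔQ = 2581.8182; wedge = 104.1 − 75.7 = 28.4.
The triangle = ½ × 2581.8182 × 28.4 = 36661.82.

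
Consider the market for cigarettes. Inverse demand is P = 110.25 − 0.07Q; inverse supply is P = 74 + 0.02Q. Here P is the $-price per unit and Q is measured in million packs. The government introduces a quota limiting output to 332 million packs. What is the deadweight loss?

Competitive equilibrium: 110.25 − 0.07Q = 74 + 0.02Q → Q* = 402.7778, P* = 82.0556.
At Q = 332: demand price = 110.25 − 0.07·332 = 87.01; supply price = 74 + 0.02·332 = 80.64.
ΔQ = 402.7778 − 332 = 70.7778; wedge = 87.01 − 80.64 = 6.37.
Deadweight loss = ½ × 70.7778 × 6.37 = $225.43 million.

$225.43 million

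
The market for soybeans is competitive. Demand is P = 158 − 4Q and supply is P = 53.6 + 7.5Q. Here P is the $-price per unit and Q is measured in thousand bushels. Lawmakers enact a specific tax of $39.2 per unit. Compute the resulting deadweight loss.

$66.81 thousand

Competitive equilibrium: 158 − 4Q = 53.6 + 7.5Q → Q* = 9.0783, P* = 121.687.
With the tax, the buyer price exceeds the seller price by 39.2: (158 − 4Q) − (53.6 + 7.5Q) = 39.2 → Q' = 5.6696.
ΔQ = 9.0783 − 5.6696 = 3.4087; the wedge equals the tax, 39.2.
Deadweight loss = ½ × 3.4087 × 39.2 = $66.81 thousand.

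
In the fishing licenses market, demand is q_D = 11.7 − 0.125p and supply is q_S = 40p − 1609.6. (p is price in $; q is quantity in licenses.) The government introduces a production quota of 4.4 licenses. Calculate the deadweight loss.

$20.30

In inverse form: demand p = 93.6 − 8q, supply p = 40.24 + 0.025q.
Competitive equilibrium: 93.6 − 8q = 40.24 + 0.025q → q* = 6.6492, p* = 40.4062.
At q = 4.4: demand price = 93.6 − 8·4.4 = 58.4; supply price = 40.24 + 0.025·4.4 = 40.35.
Δq = 6.6492 − 4.4 = 2.2492; wedge = 58.4 − 40.35 = 18.05.
The triangle = ½ × 2.2492 × 18.05 = $20.30.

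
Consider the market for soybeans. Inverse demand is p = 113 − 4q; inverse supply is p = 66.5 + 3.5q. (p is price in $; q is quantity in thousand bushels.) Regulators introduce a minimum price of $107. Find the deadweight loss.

$82.84 thousand

Competitive equilibrium: 113 − 4q = 66.5 + 3.5q → q* = 6.2, p* = 88.2.
At the floor p = 107, quantity demanded = (113 − 107)/4 = 1.5.
Sellers' marginal cost at q' = 1.5: 66.5 + 3.5·1.5 = 71.75.
Δq = 6.2 − 1.5 = 4.7; wedge = 107 − 71.75 = 35.25.
Deadweight loss = ½ × 4.7 × 35.25 = $82.84 thousand.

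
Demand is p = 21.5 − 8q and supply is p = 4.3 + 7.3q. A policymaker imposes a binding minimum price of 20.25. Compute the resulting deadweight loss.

7.17

Competitive equilibrium: 21.5 − 8q = 4.3 + 7.3q → q* = 1.1242, p* = 12.5065.
At the floor p = 20.25, quantity demanded = (21.5 − 20.25)/8 = 0.1563.
Sellers' marginal cost at q' = 0.1563: 4.3 + 7.3·0.1563 = 5.441.
Δq = 1.1242 − 0.1563 = 0.9679; wedge = 20.25 − 5.441 = 14.809.
Welfare loss = ½ × 0.9679 × 14.809 = 7.17.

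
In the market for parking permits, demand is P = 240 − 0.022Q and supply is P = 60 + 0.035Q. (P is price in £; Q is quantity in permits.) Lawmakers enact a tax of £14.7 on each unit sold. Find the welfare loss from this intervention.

£1895.53

Competitive equilibrium: 240 − 0.022Q = 60 + 0.035Q → Q* = 3157.8947, P* = 170.5263.
With the tax, the buyer price exceeds the seller price by 14.7: (240 − 0.022Q) − (60 + 0.035Q) = 14.7 → Q' = 2900.
ΔQ = 3157.8947 − 2900 = 257.8947; the wedge equals the tax, 14.7.
Welfare loss = ½ × 257.8947 × 14.7 = £1895.53.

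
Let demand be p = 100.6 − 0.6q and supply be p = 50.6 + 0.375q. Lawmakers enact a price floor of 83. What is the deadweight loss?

234.85

Competitive equilibrium: 100.6 − 0.6q = 50.6 + 0.375q → q* = 51.2821, p* = 69.8308.
At the floor p = 83, quantity demanded = (100.6 − 83)/0.6 = 29.3333.
Sellers' marginal cost at q' = 29.3333: 50.6 + 0.375·29.3333 = 61.6.
Δq = 51.2821 − 29.3333 = 21.9488; wedge = 83 − 61.6 = 21.4.
Welfare loss = ½ × 21.9488 × 21.4 = 234.85.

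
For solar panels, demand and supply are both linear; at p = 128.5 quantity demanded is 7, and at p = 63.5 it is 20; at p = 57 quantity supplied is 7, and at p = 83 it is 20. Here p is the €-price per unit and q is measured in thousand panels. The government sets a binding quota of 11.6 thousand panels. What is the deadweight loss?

€110.32 thousand

Demand slope = (63.5 − 128.5)/(20 − 7) = −5, so p = 163.5 − 5q.
Supply slope = (83 − 57)/(20 − 7) = 2, so p = 43 + 2q.
Competitive equilibrium: 163.5 − 5q = 43 + 2q → q* = 17.2143, p* = 77.4286.
At q = 11.6: demand price = 163.5 − 5·11.6 = 105.5; supply price = 43 + 2·11.6 = 66.2.
Δq = 17.2143 − 11.6 = 5.6143; wedge = 105.5 − 66.2 = 39.3.
DWL = ½ × 5.6143 × 39.3 = €110.32 thousand.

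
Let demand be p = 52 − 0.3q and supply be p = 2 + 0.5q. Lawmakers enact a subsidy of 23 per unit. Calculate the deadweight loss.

Competitive equilibrium: 52 − 0.3q = 2 + 0.5q → q* = 62.5, p* = 33.25.
The subsidy lowers effective supply by 23: p = 0.5q − 21.
New quantity: 52 − 0.3q = 0.5q − 21 → q' = 91.25.
Overproduction Δq = 91.25 − 62.5 = 28.75; wedge = subsidy = 23.
The triangle = ½ × 28.75 × 23 = 330.625.

330.625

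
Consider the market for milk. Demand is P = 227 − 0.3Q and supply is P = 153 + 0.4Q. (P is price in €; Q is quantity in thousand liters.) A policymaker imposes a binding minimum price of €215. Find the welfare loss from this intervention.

€1511.43 thousand

Competitive equilibrium: 227 − 0.3Q = 153 + 0.4Q → Q* = 105.7143, P* = 195.2857.
At the floor P = 215, quantity demanded = (227 − 215)/0.3 = 40.
Sellers' marginal cost at Q' = 40: 153 + 0.4·40 = 169.
ΔQ = 105.7143 − 40 = 65.7143; wedge = 215 − 169 = 46.
DWL = ½ × 65.7143 × 46 = €1511.43 thousand.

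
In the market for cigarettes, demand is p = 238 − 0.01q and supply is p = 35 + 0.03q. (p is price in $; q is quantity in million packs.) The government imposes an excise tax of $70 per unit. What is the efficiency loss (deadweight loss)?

$61250 million

Competitive equilibrium: 238 − 0.01q = 35 + 0.03q → q* = 5075, p* = 187.25.
With the tax, the buyer price exceeds the seller price by 70: (238 − 0.01q) − (35 + 0.03q) = 70 → q' = 3325.
Δq = 5075 − 3325 = 1750; the wedge equals the tax, 70.
Welfare loss = ½ × 1750 × 70 = $61250 million.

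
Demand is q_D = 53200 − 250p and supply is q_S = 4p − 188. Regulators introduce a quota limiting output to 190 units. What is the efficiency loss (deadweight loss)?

In inverse form: demand p = 212.8 − 0.004q, supply p = 47 + 0.25q.
Competitive equilibrium: 212.8 − 0.004q = 47 + 0.25q → q* = 652.7559, p* = 210.189.
At q = 190: demand price = 212.8 − 0.004·190 = 212.04; supply price = 47 + 0.25·190 = 94.5.
Δq = 652.7559 − 190 = 462.7559; wedge = 212.04 − 94.5 = 117.54.
DWL = ½ × 462.7559 × 117.54 = 27196.16.

27196.16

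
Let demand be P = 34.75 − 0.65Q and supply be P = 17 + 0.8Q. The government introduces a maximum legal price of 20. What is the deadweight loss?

52.28

Competitive equilibrium: 34.75 − 0.65Q = 17 + 0.8Q → Q* = 12.2414, P* = 26.7931.
At the ceiling P = 20, quantity supplied = (20 − 17)/0.8 = 3.75.
Willingness to pay at Q' = 3.75: 34.75 − 0.65·3.75 = 32.3125.
ΔQ = 12.2414 − 3.75 = 8.4914; wedge = 32.3125 − 20 = 12.3125.
Welfare loss = ½ × 8.4914 × 12.3125 = 52.28.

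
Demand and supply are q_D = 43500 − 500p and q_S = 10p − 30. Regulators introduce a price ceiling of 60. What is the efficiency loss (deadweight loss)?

3278.14

In inverse form: demand p = 87 − 0.002q, supply p = 3 + 0.1q.
Competitive equilibrium: 87 − 0.002q = 3 + 0.1q → q* = 823.5294, p* = 85.3529.
At the ceiling p = 60, quantity supplied = (60 − 3)/0.1 = 570.
Willingness to pay at q' = 570: 87 − 0.002·570 = 85.86.
Δq = 823.5294 − 570 = 253.5294; wedge = 85.86 − 60 = 25.86.
DWL = ½ × 253.5294 × 25.86 = 3278.14.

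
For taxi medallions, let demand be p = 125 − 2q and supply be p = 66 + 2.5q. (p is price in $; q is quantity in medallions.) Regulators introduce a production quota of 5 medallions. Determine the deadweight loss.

Competitive equilibrium: 125 − 2q = 66 + 2.5q → q* = 13.1111, p* = 98.7778.
At q = 5: demand price = 125 − 2·5 = 115; supply price = 66 + 2.5·5 = 78.5.
Δq = 13.1111 − 5 = 8.1111; wedge = 115 − 78.5 = 36.5.
Deadweight loss = ½ × 8.1111 × 36.5 = $148.03.

$148.03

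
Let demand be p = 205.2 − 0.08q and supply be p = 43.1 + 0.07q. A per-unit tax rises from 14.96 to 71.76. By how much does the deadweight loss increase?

16418.99

Competitive equilibrium: 205.2 − 0.08q = 43.1 + 0.07q → q* = 1080.6667, p* = 118.7467.
For a per-unit tax t: Δq = t/0.15, so DWL = ½·t·(t/0.15) = t²/0.3.
At t = 14.96: DWL = 746.005. At t = 71.76: DWL = 17164.992.
Increase = 17164.992 − 746.005 = 16418.99.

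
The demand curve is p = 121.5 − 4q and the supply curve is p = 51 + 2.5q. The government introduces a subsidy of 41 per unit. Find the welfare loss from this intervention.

129.31

Competitive equilibrium: 121.5 − 4q = 51 + 2.5q → q* = 10.8462, p* = 78.1154.
The subsidy lowers effective supply by 41: p = 10 + 2.5q.
New quantity: 121.5 − 4q = 10 + 2.5q → q' = 17.1538.
Overproduction Δq = 17.1538 − 10.8462 = 6.3076; wedge = subsidy = 41.
Deadweight loss = ½ × 6.3076 × 41 = 129.31.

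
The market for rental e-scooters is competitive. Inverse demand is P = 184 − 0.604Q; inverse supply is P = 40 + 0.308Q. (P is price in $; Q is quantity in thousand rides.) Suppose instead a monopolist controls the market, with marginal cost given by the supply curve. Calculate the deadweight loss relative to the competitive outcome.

Competitive equilibrium: 184 − 0.604Q = 40 + 0.308Q → Q* = 157.8947, P* = 88.6316.
Marginal revenue: MR = 184 − 1.208Q. Set MR = MC: 184 − 1.208Q = 40 + 0.308Q → Q_m = 94.9868.
Price P_m = 184 − 0.604·94.9868 = 126.628; MC(Q_m) = 40 + 0.308·94.9868 = 69.2559.
Competitive Q* = 157.8947, so ΔQ = 62.9079; wedge = 126.628 − 69.2559 = 57.3721.
Deadweight loss = ½ × 62.9079 × 57.3721 = $1804.58 thousand.

$1804.58 thousand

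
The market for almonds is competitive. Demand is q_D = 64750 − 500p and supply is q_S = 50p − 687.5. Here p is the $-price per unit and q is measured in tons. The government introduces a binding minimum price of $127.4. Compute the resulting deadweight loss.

In inverse form: demand p = 129.5 − 0.002q, supply p = 13.75 + 0.02q.
Competitive equilibrium: 129.5 − 0.002q = 13.75 + 0.02q → q* = 5261.3636, p* = 118.9773.
At the floor p = 127.4, quantity demanded = (129.5 − 127.4)/0.002 = 1050.
Sellers' marginal cost at q' = 1050: 13.75 + 0.02·1050 = 34.75.
Δq = 5261.3636 − 1050 = 4211.3636; wedge = 127.4 − 34.75 = 92.65.
The triangle = ½ × 4211.3636 × 92.65 = $195091.42.

$195091.42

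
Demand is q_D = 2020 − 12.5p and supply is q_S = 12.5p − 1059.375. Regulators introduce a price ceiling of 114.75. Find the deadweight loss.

887.26

In inverse form: demand p = 161.6 − 0.08q, supply p = 84.75 + 0.08q.
Competitive equilibrium: 161.6 − 0.08q = 84.75 + 0.08q → q* = 480.3125, p* = 123.175.
At the ceiling p = 114.75, quantity supplied = (114.75 − 84.75)/0.08 = 375.
Willingness to pay at q' = 375: 161.6 − 0.08·375 = 131.6.
Δq = 480.3125 − 375 = 105.3125; wedge = 131.6 − 114.75 = 16.85.
Deadweight loss = ½ × 105.3125 × 16.85 = 887.26.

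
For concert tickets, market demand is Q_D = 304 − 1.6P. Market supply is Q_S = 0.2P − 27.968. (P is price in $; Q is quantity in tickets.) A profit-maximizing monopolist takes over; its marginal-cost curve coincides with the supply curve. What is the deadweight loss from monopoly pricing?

$2.24

In inverse form: demand P = 190 − 0.625Q, supply P = 139.84 + 5Q.
Competitive equilibrium: 190 − 0.625Q = 139.84 + 5Q → Q* = 8.9173, P* = 184.4267.
Marginal revenue: MR = 190 − 1.25Q. Set MR = MC: 190 − 1.25Q = 139.84 + 5Q → Q_m = 8.0256.
Price P_m = 190 − 0.625·8.0256 = 184.984; MC(Q_m) = 139.84 + 5·8.0256 = 179.968.
Competitive Q* = 8.9173, so ΔQ = 0.8917; wedge = 184.984 − 179.968 = 5.016.
The triangle = ½ × 0.8917 × 5.016 = $2.24.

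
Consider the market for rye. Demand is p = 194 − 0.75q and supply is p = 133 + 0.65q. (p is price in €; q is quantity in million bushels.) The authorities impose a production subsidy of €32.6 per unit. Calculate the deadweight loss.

Competitive equilibrium: 194 − 0.75q = 133 + 0.65q → q* = 43.5714, p* = 161.3214.
The subsidy lowers effective supply by 32.6: p = 100.4 + 0.65q.
New quantity: 194 − 0.75q = 100.4 + 0.65q → q' = 66.8571.
Overproduction Δq = 66.8571 − 43.5714 = 23.2857; wedge = subsidy = 32.6.
The triangle = ½ × 23.2857 × 32.6 = €379.56 million.

€379.56 million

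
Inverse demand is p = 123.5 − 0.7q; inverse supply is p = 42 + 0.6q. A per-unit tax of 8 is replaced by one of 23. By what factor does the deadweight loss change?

8.266

Competitive equilibrium: 123.5 − 0.7q = 42 + 0.6q → q* = 62.6923, p* = 79.6154.
For a per-unit tax t: Δq = t/1.3, so DWL = ½·t·(t/1.3) = t²/2.6.
At t = 8: DWL = 24.615. At t = 23: DWL = 203.462.
Ratio = (23/8)² = 8.266.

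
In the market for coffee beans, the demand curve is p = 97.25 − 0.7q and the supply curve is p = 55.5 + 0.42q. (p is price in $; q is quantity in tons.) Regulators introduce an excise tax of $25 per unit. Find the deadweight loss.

$279.02

Competitive equilibrium: 97.25 − 0.7q = 55.5 + 0.42q → q* = 37.2768, p* = 71.1563.
With the tax, the buyer price exceeds the seller price by 25: (97.25 − 0.7q) − (55.5 + 0.42q) = 25 → q' = 14.9554.
Δq = 37.2768 − 14.9554 = 22.3214; the wedge equals the tax, 25.
DWL = ½ × 22.3214 × 25 = $279.02.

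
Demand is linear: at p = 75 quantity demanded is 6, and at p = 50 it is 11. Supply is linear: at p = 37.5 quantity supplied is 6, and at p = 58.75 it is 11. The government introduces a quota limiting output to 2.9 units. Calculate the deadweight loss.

Demand slope = (50 − 75)/(11 − 6) = −5, so p = 105 − 5q.
Supply slope = (58.75 − 37.5)/(11 − 6) = 4.25, so p = 12 + 4.25q.
Competitive equilibrium: 105 − 5q = 12 + 4.25q → q* = 10.0541, p* = 54.7297.
At q = 2.9: demand price = 105 − 5·2.9 = 90.5; supply price = 12 + 4.25·2.9 = 24.325.
Δq = 10.0541 − 2.9 = 7.1541; wedge = 90.5 − 24.325 = 66.175.
DWL = ½ × 7.1541 × 66.175 = 236.71.

236.71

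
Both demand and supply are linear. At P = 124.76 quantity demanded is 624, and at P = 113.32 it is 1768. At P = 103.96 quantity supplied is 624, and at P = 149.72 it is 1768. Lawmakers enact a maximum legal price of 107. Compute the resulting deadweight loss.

2890

Demand slope = (113.32 − 124.76)/(1768 − 624) = −0.01, so P = 131 − 0.01Q.
Supply slope = (149.72 − 103.96)/(1768 − 624) = 0.04, so P = 79 + 0.04Q.
Competitive equilibrium: 131 − 0.01Q = 79 + 0.04Q → Q* = 1040, P* = 120.6.
At the ceiling P = 107, quantity supplied = (107 − 79)/0.04 = 700.
Willingness to pay at Q' = 700: 131 − 0.01·700 = 124.
ΔQ = 1040 − 700 = 340; wedge = 124 − 107 = 17.
Deadweight loss = ½ × 340 × 17 = 2890.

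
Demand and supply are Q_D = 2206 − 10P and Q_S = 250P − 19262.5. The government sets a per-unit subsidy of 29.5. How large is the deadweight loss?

In inverse form: demand P = 220.6 − 0.1Q, supply P = 77.05 + 0.004Q.
Competitive equilibrium: 220.6 − 0.1Q = 77.05 + 0.004Q → Q* = 1380.2885, P* = 82.5712.
The subsidy lowers effective supply by 29.5: P = 47.55 + 0.004Q.
New quantity: 220.6 − 0.1Q = 47.55 + 0.004Q → Q' = 1663.9423.
Overproduction ΔQ = 1663.9423 − 1380.2885 = 283.6538; wedge = subsidy = 29.5.
Welfare loss = ½ × 283.6538 × 29.5 = 4183.89.

4183.89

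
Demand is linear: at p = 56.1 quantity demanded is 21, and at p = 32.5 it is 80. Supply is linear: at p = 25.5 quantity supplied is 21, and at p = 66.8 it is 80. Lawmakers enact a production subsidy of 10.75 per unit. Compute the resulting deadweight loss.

52.53

Demand slope = (32.5 − 56.1)/(80 − 21) = −0.4, so p = 64.5 − 0.4q.
Supply slope = (66.8 − 25.5)/(80 − 21) = 0.7, so p = 10.8 + 0.7q.
Competitive equilibrium: 64.5 − 0.4q = 10.8 + 0.7q → q* = 48.8182, p* = 44.9727.
The subsidy lowers effective supply by 10.75: p = 0.05 + 0.7q.
New quantity: 64.5 − 0.4q = 0.05 + 0.7q → q' = 58.5909.
Overproduction Δq = 58.5909 − 48.8182 = 9.7727; wedge = subsidy = 10.75.
Welfare loss = ½ × 9.7727 × 10.75 = 52.53.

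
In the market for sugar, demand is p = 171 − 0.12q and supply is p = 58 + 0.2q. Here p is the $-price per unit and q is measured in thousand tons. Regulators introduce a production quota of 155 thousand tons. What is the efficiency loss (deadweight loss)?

$6280.56 thousand

Competitive equilibrium: 171 − 0.12q = 58 + 0.2q → q* = 353.125, p* = 128.625.
At q = 155: demand price = 171 − 0.12·155 = 152.4; supply price = 58 + 0.2·155 = 89.
Δq = 353.125 − 155 = 198.125; wedge = 152.4 − 89 = 63.4.
The triangle = ½ × 198.125 × 63.4 = $6280.56 thousand.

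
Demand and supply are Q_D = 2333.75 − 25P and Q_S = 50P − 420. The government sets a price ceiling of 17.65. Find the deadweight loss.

27265.33

In inverse form: demand P = 93.35 − 0.04Q, supply P = 8.4 + 0.02Q.
Competitive equilibrium: 93.35 − 0.04Q = 8.4 + 0.02Q → Q* = 1415.8333, P* = 36.7167.
At the ceiling P = 17.65, quantity supplied = (17.65 − 8.4)/0.02 = 462.5.
Willingness to pay at Q' = 462.5: 93.35 − 0.04·462.5 = 74.85.
ΔQ = 1415.8333 − 462.5 = 953.3333; wedge = 74.85 − 17.65 = 57.2.
Deadweight loss = ½ × 953.3333 × 57.2 = 27265.33.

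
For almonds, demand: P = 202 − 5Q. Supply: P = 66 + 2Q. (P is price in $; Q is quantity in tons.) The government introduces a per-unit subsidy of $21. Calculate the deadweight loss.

Competitive equilibrium: 202 − 5Q = 66 + 2Q → Q* = 19.4286, P* = 104.8571.
The subsidy lowers effective supply by 21: P = 45 + 2Q.
New quantity: 202 − 5Q = 45 + 2Q → Q' = 22.4286.
Overproduction ΔQ = 22.4286 − 19.4286 = 3; wedge = subsidy = 21.
DWL = ½ × 3 × 21 = $31.50.

$31.50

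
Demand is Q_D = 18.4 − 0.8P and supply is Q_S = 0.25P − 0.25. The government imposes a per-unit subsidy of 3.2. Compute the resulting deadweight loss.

0.98

In inverse form: demand P = 23 − 1.25Q, supply P = 1 + 4Q.
Competitive equilibrium: 23 − 1.25Q = 1 + 4Q → Q* = 4.1905, P* = 17.7619.
The subsidy lowers effective supply by 3.2: P = 4Q − 2.2.
New quantity: 23 − 1.25Q = 4Q − 2.2 → Q' = 4.8.
Overproduction ΔQ = 4.8 − 4.1905 = 0.6095; wedge = subsidy = 3.2.
DWL = ½ × 0.6095 × 3.2 = 0.98.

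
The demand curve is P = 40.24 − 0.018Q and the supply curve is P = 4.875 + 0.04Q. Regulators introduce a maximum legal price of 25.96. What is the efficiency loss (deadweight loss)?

Competitive equilibrium: 40.24 − 0.018Q = 4.875 + 0.04Q → Q* = 609.7414, P* = 29.2647.
At the ceiling P = 25.96, quantity supplied = (25.96 − 4.875)/0.04 = 527.125.
Willingness to pay at Q' = 527.125: 40.24 − 0.018·527.125 = 30.7518.
ΔQ = 609.7414 − 527.125 = 82.6164; wedge = 30.7518 − 25.96 = 4.7918.
Deadweight loss = ½ × 82.6164 × 4.7918 = 197.94.

197.94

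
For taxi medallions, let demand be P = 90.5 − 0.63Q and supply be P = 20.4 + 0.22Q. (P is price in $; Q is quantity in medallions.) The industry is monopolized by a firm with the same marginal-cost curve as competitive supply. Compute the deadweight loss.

$523.78

Competitive equilibrium: 90.5 − 0.63Q = 20.4 + 0.22Q → Q* = 82.47059, P* = 38.54353.
Marginal revenue: MR = 90.5 − 1.26Q. Set MR = MC: 90.5 − 1.26Q = 20.4 + 0.22Q → Q_m = 47.36486.
Price P_m = 90.5 − 0.63·47.36486 = 60.66014; MC(Q_m) = 20.4 + 0.22·47.36486 = 30.82027.
Competitive Q* = 82.47059, so ΔQ = 35.10573; wedge = 60.66014 − 30.82027 = 29.83987.
Welfare loss = ½ × 35.10573 × 29.83987 = $523.78.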